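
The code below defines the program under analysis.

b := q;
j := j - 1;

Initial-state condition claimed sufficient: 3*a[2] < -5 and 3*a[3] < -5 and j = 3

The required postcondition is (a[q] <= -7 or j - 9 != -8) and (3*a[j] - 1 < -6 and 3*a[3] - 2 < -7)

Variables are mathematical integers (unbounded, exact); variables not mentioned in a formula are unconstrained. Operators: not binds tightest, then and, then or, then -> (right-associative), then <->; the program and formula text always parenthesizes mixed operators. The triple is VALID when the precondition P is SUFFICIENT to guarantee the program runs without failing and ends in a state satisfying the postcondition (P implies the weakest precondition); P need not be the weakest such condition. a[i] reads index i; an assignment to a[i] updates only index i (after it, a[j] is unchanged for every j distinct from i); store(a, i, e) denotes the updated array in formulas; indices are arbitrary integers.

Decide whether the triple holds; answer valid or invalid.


Working backward. After the program, the postcondition (a[q] <= -7 or j - 9 != -8) and (3*a[j] - 1 < -6 and 3*a[3] - 2 < -7) must hold; in canonical form it is (a[q] <= -7 or j != 1) and 3*a[j] < -5 and 3*a[3] < -5.
Before j := j - 1: (a[q] <= -7 or j != 2) and 3*a[j - 1] < -5 and 3*a[3] < -5
Before b := q: (a[q] <= -7 or j != 2) and 3*a[j - 1] < -5 and 3*a[3] < -5
The weakest precondition is (a[q] <= -7 or j != 2) and 3*a[j - 1] < -5 and 3*a[3] < -5.
Check whether 3*a[2] < -5 and 3*a[3] < -5 and j = 3 implies it.
Every state satisfying the precondition satisfies the weakest precondition: the implication holds.
Answer: valid


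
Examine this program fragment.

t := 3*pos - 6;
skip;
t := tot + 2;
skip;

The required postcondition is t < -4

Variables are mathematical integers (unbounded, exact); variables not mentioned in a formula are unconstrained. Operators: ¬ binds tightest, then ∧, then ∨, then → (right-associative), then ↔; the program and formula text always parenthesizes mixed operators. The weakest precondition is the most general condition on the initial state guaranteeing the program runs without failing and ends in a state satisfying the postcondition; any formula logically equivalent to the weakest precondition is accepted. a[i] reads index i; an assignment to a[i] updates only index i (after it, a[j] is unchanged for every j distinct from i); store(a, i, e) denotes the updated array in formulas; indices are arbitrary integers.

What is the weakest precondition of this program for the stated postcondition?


Working backward. After the program, t < -4 must hold.
Before skip: t < -4
Before t := tot + 2: tot < -6
Before skip: tot < -6
Before t := 3*pos - 6: tot < -6
Answer: WP = tot < -6


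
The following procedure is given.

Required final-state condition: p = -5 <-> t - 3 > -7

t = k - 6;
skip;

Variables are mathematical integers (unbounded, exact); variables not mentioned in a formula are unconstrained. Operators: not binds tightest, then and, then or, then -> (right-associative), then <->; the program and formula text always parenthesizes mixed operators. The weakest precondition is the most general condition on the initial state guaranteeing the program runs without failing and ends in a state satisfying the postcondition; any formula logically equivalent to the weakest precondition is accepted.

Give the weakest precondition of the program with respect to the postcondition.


Working backward. After the program, the postcondition p = -5 <-> t - 3 > -7 must hold; in canonical form it is p = -5 <-> t > -4.
Before skip: p = -5 <-> t > -4
Before t := k - 6: p = -5 <-> k > 2
Answer: WP = p = -5 <-> k > 2


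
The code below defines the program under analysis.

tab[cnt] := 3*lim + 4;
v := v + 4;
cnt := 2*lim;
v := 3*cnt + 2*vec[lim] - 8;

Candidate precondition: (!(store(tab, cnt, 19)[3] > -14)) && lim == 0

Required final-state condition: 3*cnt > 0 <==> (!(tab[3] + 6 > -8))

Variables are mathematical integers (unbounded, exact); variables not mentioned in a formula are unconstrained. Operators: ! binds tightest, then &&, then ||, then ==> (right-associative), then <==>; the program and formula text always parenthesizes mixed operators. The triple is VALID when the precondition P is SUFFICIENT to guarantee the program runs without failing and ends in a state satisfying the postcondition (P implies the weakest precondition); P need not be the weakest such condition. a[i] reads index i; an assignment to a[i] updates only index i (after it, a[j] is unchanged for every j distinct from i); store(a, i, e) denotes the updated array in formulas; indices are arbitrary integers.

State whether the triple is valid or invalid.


Working backward. After the program, the postcondition 3*cnt > 0 <==> (!(tab[3] + 6 > -8)) must hold; in canonical form it is 3*cnt > 0 <==> (!(tab[3] > -14)).
Before v := 3*cnt + 2*vec[lim] - 8: 3*cnt > 0 <==> (!(tab[3] > -14))
Before cnt := 2*lim: 6*lim > 0 <==> (!(tab[3] > -14))
Before v := v + 4: 6*lim > 0 <==> (!(tab[3] > -14))
Before tab[cnt] := 3*lim + 4: 6*lim > 0 <==> (!(store(tab, cnt, 3*lim + 4)[3] > -14))
The weakest precondition is 6*lim > 0 <==> (!(store(tab, cnt, 3*lim + 4)[3] > -14)).
Check whether (!(store(tab, cnt, 19)[3] > -14)) && lim == 0 implies it.
Countermodel: at the initial state cnt = 5, lim = 0, tab = {[3] = -14, [5] = 2, elsewhere 2}, the precondition holds but the weakest precondition fails.
Answer: invalid


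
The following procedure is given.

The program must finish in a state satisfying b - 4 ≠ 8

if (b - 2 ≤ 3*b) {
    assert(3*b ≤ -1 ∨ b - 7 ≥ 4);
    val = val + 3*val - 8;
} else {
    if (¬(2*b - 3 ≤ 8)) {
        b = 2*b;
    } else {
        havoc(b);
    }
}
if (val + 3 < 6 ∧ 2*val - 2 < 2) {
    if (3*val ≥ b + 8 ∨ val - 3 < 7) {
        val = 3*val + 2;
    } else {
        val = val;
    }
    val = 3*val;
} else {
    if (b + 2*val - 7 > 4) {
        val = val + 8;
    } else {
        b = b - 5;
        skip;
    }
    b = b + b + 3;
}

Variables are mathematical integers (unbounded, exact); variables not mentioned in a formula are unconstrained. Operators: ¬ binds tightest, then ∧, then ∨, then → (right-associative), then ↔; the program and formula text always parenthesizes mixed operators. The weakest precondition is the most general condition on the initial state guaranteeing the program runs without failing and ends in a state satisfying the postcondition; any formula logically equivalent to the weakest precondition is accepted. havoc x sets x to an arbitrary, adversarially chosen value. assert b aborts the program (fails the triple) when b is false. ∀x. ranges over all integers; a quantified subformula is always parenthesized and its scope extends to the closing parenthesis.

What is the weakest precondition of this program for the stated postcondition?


Working backward. After the program, the postcondition b - 4 ≠ 8 must hold; in canonical form it is b ≠ 12.
Then branch requires ((3*val ≥ b + 8 ∨ val < 10) → b ≠ 12) ∧ ((¬(3*val ≥ b + 8 ∨ val < 10)) → b ≠ 12); else branch requires (b + 2*val > 11 → 2*b ≠ 9) ∧ ((¬(b + 2*val > 11)) → 2*b ≠ 19).
Before the if: ((val < 3 ∧ 2*val < 4) → (((3*val ≥ b + 8 ∨ val < 10) → b ≠ 12) ∧ ((¬(3*val ≥ b + 8 ∨ val < 10)) → b ≠ 12))) ∧ ((¬(val < 3 ∧ 2*val < 4)) → ((b + 2*val > 11 → 2*b ≠ 9) ∧ ((¬(b + 2*val > 11)) → 2*b ≠ 19)))
Then branch requires (3*b ≤ -1 ∨ b ≥ 11) ∧ ((4*val < 11 ∧ 8*val < 20) → (((12*val ≥ b + 32 ∨ 4*val < 18) → b ≠ 12) ∧ ((¬(12*val ≥ b + 32 ∨ 4*val < 18)) → b ≠ 12))) ∧ ((¬(4*val < 11 ∧ 8*val < 20)) → ((b + 8*val > 27 → 2*b ≠ 9) ∧ ((¬(b + 8*val > 27)) → 2*b ≠ 19))); else branch requires ((¬(2*b ≤ 11)) → (((val < 3 ∧ 2*val < 4) → (((3*val ≥ 2*b + 8 ∨ val < 10) → 2*b ≠ 12) ∧ ((¬(3*val ≥ 2*b + 8 ∨ val < 10)) → 2*b ≠ 12))) ∧ ((¬(val < 3 ∧ 2*val < 4)) → ((2*b + 2*val > 11 → 4*b ≠ 9) ∧ ((¬(2*b + 2*val > 11)) → 4*b ≠ 19))))) ∧ (2*b ≤ 11 → (∀b_1. (((val < 3 ∧ 2*val < 4) → (((3*val ≥ b_1 + 8 ∨ val < 10) → b_1 ≠ 12) ∧ ((¬(3*val ≥ b_1 + 8 ∨ val < 10)) → b_1 ≠ 12))) ∧ ((¬(val < 3 ∧ 2*val < 4)) → ((b_1 + 2*val > 11 → 2*b_1 ≠ 9) ∧ ((¬(b_1 + 2*val > 11)) → 2*b_1 ≠ 19)))))).
Before the if: (2*b ≥ -2 → ((3*b ≤ -1 ∨ b ≥ 11) ∧ ((4*val < 11 ∧ 8*val < 20) → (((12*val ≥ b + 32 ∨ 4*val < 18) → b ≠ 12) ∧ ((¬(12*val ≥ b + 32 ∨ 4*val < 18)) → b ≠ 12))) ∧ ((¬(4*val < 11 ∧ 8*val < 20)) → ((b + 8*val > 27 → 2*b ≠ 9) ∧ ((¬(b + 8*val > 27)) → 2*b ≠ 19))))) ∧ ((¬(2*b ≥ -2)) → (((¬(2*b ≤ 11)) → (((val < 3 ∧ 2*val < 4) → (((3*val ≥ 2*b + 8 ∨ val < 10) → 2*b ≠ 12) ∧ ((¬(3*val ≥ 2*b + 8 ∨ val < 10)) → 2*b ≠ 12))) ∧ ((¬(val < 3 ∧ 2*val < 4)) → ((2*b + 2*val > 11 → 4*b ≠ 9) ∧ ((¬(2*b + 2*val > 11)) → 4*b ≠ 19))))) ∧ (2*b ≤ 11 → (∀b_1. (((val < 3 ∧ 2*val < 4) → (((3*val ≥ b_1 + 8 ∨ val < 10) → b_1 ≠ 12) ∧ ((¬(3*val ≥ b_1 + 8 ∨ val < 10)) → b_1 ≠ 12))) ∧ ((¬(val < 3 ∧ 2*val < 4)) → ((b_1 + 2*val > 11 → 2*b_1 ≠ 9) ∧ ((¬(b_1 + 2*val > 11)) → 2*b_1 ≠ 19))))))))
Answer: WP = (2*b ≥ -2 → ((3*b ≤ -1 ∨ b ≥ 11) ∧ ((4*val < 11 ∧ 8*val < 20) → (((12*val ≥ b + 32 ∨ 4*val < 18) → b ≠ 12) ∧ ((¬(12*val ≥ b + 32 ∨ 4*val < 18)) → b ≠ 12))) ∧ ((¬(4*val < 11 ∧ 8*val < 20)) → ((b + 8*val > 27 → 2*b ≠ 9) ∧ ((¬(b + 8*val > 27)) → 2*b ≠ 19))))) ∧ ((¬(2*b ≥ -2)) → (((¬(2*b ≤ 11)) → (((val < 3 ∧ 2*val < 4) → (((3*val ≥ 2*b + 8 ∨ val < 10) → 2*b ≠ 12) ∧ ((¬(3*val ≥ 2*b + 8 ∨ val < 10)) → 2*b ≠ 12))) ∧ ((¬(val < 3 ∧ 2*val < 4)) → ((2*b + 2*val > 11 → 4*b ≠ 9) ∧ ((¬(2*b + 2*val > 11)) → 4*b ≠ 19))))) ∧ (2*b ≤ 11 → (∀b_1. (((val < 3 ∧ 2*val < 4) → (((3*val ≥ b_1 + 8 ∨ val < 10) → b_1 ≠ 12) ∧ ((¬(3*val ≥ b_1 + 8 ∨ val < 10)) → b_1 ≠ 12))) ∧ ((¬(val < 3 ∧ 2*val < 4)) → ((b_1 + 2*val > 11 → 2*b_1 ≠ 9) ∧ ((¬(b_1 + 2*val > 11)) → 2*b_1 ≠ 19))))))))


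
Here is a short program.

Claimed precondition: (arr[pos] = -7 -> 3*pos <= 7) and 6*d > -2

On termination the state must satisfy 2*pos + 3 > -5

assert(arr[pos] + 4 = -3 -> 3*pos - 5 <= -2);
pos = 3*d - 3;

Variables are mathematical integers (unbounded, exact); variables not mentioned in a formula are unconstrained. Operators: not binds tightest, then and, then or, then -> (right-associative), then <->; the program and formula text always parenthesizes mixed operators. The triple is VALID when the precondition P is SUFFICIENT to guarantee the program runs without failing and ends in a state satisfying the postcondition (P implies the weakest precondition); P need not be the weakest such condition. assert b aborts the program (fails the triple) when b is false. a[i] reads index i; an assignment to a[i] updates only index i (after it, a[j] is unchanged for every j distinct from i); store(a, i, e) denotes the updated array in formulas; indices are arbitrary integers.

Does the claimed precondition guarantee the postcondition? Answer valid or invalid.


Working backward. After the program, the postcondition 2*pos + 3 > -5 must hold; in canonical form it is 2*pos > -8.
Before pos := 3*d - 3: 6*d > -2
Before assert arr[pos] + 4 = -3 -> 3*pos - 5 <= -2: (arr[pos] = -7 -> 3*pos <= 3) and 6*d > -2
The weakest precondition is (arr[pos] = -7 -> 3*pos <= 3) and 6*d > -2.
Check whether (arr[pos] = -7 -> 3*pos <= 7) and 6*d > -2 implies it.
Countermodel: at the initial state arr = {[2] = -7, elsewhere -7}, d = 0, pos = 2, the precondition holds but the weakest precondition fails.
Answer: invalid


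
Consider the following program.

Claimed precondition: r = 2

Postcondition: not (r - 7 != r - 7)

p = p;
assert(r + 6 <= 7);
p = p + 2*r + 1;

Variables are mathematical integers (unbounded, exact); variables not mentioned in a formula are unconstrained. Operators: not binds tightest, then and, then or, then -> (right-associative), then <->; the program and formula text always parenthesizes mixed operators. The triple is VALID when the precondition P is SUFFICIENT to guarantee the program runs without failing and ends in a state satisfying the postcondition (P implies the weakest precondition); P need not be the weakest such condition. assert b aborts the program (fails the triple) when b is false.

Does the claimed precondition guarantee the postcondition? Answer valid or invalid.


Working backward. After the program, the postcondition not (r - 7 != r - 7) must hold; in canonical form it is true.
Before p := p + 2*r + 1: true
Before assert r + 6 <= 7: r <= 1
Before p := p: r <= 1
The weakest precondition is r <= 1.
Check whether r = 2 implies it.
Countermodel: at the initial state r = 2, the precondition holds but the weakest precondition fails.
Answer: invalid


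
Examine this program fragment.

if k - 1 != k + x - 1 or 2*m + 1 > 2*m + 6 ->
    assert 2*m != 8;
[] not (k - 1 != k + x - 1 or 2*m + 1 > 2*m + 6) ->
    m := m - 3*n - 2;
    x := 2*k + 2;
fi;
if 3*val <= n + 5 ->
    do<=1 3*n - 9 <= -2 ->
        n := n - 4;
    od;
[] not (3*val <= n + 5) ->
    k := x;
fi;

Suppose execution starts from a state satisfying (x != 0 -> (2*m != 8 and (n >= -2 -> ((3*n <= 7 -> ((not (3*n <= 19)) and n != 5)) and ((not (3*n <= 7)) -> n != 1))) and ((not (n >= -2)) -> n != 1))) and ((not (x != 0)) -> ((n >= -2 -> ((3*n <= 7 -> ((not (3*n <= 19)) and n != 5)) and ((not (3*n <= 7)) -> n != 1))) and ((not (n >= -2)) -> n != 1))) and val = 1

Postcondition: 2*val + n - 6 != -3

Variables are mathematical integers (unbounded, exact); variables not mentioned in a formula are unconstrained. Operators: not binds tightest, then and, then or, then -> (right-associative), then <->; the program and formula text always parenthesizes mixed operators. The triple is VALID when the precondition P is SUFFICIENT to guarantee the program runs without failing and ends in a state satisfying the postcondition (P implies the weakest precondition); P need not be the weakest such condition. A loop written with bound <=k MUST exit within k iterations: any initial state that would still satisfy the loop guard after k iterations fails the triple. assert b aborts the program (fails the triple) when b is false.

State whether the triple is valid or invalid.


Working backward. After the program, the postcondition 2*val + n - 6 != -3 must hold; in canonical form it is n + 2*val != 3.
Then branch requires (3*n <= 7 -> ((not (3*n <= 19)) and n + 2*val != 7)) and ((not (3*n <= 7)) -> n + 2*val != 3); else branch requires n + 2*val != 3.
Before the if: (3*val <= n + 5 -> ((3*n <= 7 -> ((not (3*n <= 19)) and n + 2*val != 7)) and ((not (3*n <= 7)) -> n + 2*val != 3))) and ((not (3*val <= n + 5)) -> n + 2*val != 3)
Then branch requires 2*m != 8 and (3*val <= n + 5 -> ((3*n <= 7 -> ((not (3*n <= 19)) and n + 2*val != 7)) and ((not (3*n <= 7)) -> n + 2*val != 3))) and ((not (3*val <= n + 5)) -> n + 2*val != 3); else branch requires (3*val <= n + 5 -> ((3*n <= 7 -> ((not (3*n <= 19)) and n + 2*val != 7)) and ((not (3*n <= 7)) -> n + 2*val != 3))) and ((not (3*val <= n + 5)) -> n + 2*val != 3).
Before the if: (x != 0 -> (2*m != 8 and (3*val <= n + 5 -> ((3*n <= 7 -> ((not (3*n <= 19)) and n + 2*val != 7)) and ((not (3*n <= 7)) -> n + 2*val != 3))) and ((not (3*val <= n + 5)) -> n + 2*val != 3))) and ((not (x != 0)) -> ((3*val <= n + 5 -> ((3*n <= 7 -> ((not (3*n <= 19)) and n + 2*val != 7)) and ((not (3*n <= 7)) -> n + 2*val != 3))) and ((not (3*val <= n + 5)) -> n + 2*val != 3)))
The weakest precondition is (x != 0 -> (2*m != 8 and (3*val <= n + 5 -> ((3*n <= 7 -> ((not (3*n <= 19)) and n + 2*val != 7)) and ((not (3*n <= 7)) -> n + 2*val != 3))) and ((not (3*val <= n + 5)) -> n + 2*val != 3))) and ((not (x != 0)) -> ((3*val <= n + 5 -> ((3*n <= 7 -> ((not (3*n <= 19)) and n + 2*val != 7)) and ((not (3*n <= 7)) -> n + 2*val != 3))) and ((not (3*val <= n + 5)) -> n + 2*val != 3))).
Check whether (x != 0 -> (2*m != 8 and (n >= -2 -> ((3*n <= 7 -> ((not (3*n <= 19)) and n != 5)) and ((not (3*n <= 7)) -> n != 1))) and ((not (n >= -2)) -> n != 1))) and ((not (x != 0)) -> ((n >= -2 -> ((3*n <= 7 -> ((not (3*n <= 19)) and n != 5)) and ((not (3*n <= 7)) -> n != 1))) and ((not (n >= -2)) -> n != 1))) and val = 1 implies it.
Every state satisfying the precondition satisfies the weakest precondition: the implication holds.
Answer: valid


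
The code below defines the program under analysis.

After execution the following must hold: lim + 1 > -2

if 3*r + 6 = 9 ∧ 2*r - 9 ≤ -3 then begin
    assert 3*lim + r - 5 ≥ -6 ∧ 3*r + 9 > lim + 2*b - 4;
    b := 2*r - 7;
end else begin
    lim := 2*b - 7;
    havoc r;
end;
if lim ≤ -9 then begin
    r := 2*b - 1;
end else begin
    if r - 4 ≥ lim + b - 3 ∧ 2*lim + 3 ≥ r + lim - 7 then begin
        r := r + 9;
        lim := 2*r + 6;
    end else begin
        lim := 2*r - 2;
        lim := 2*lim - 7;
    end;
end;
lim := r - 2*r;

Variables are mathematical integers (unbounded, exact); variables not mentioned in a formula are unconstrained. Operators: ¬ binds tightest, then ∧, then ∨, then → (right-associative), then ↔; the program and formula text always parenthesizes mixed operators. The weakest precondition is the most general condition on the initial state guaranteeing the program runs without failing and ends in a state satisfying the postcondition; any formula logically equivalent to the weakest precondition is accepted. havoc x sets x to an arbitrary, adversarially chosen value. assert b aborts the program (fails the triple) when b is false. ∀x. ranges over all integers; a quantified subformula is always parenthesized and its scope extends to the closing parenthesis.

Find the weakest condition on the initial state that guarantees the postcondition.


Working backward. After the program, the postcondition lim + 1 > -2 must hold; in canonical form it is lim > -3.
Before lim := r - 2*r: r < 3
Then branch requires 2*b < 4; else branch requires ((r ≥ b + lim + 1 ∧ lim ≥ r - 10) → r < -6) ∧ ((¬(r ≥ b + lim + 1 ∧ lim ≥ r - 10)) → r < 3).
Before the if: (lim ≤ -9 → 2*b < 4) ∧ ((¬(lim ≤ -9)) → (((r ≥ b + lim + 1 ∧ lim ≥ r - 10) → r < -6) ∧ ((¬(r ≥ b + lim + 1 ∧ lim ≥ r - 10)) → r < 3)))
Then branch requires 3*lim + r ≥ -1 ∧ 3*r > 2*b + lim - 13 ∧ (lim ≤ -9 → 4*r < 18) ∧ ((¬(lim ≤ -9)) → (((lim + r ≤ 6 ∧ lim ≥ r - 10) → r < -6) ∧ ((¬(lim + r ≤ 6 ∧ lim ≥ r - 10)) → r < 3))); else branch requires ∀r_1. ((2*b ≤ -2 → 2*b < 4) ∧ ((¬(2*b ≤ -2)) → (((r_1 ≥ 3*b - 6 ∧ 2*b ≥ r_1 - 3) → r_1 < -6) ∧ ((¬(r_1 ≥ 3*b - 6 ∧ 2*b ≥ r_1 - 3)) → r_1 < 3)))).
Before the if: ((3*r = 3 ∧ 2*r ≤ 6) → (3*lim + r ≥ -1 ∧ 3*r > 2*b + lim - 13 ∧ (lim ≤ -9 → 4*r < 18) ∧ ((¬(lim ≤ -9)) → (((lim + r ≤ 6 ∧ lim ≥ r - 10) → r < -6) ∧ ((¬(lim + r ≤ 6 ∧ lim ≥ r - 10)) → r < 3))))) ∧ ((¬(3*r = 3 ∧ 2*r ≤ 6)) → (∀r_1. ((2*b ≤ -2 → 2*b < 4) ∧ ((¬(2*b ≤ -2)) → (((r_1 ≥ 3*b - 6 ∧ 2*b ≥ r_1 - 3) → r_1 < -6) ∧ ((¬(r_1 ≥ 3*b - 6 ∧ 2*b ≥ r_1 - 3)) → r_1 < 3))))))
Answer: WP = ((3*r = 3 ∧ 2*r ≤ 6) → (3*lim + r ≥ -1 ∧ 3*r > 2*b + lim - 13 ∧ (lim ≤ -9 → 4*r < 18) ∧ ((¬(lim ≤ -9)) → (((lim + r ≤ 6 ∧ lim ≥ r - 10) → r < -6) ∧ ((¬(lim + r ≤ 6 ∧ lim ≥ r - 10)) → r < 3))))) ∧ ((¬(3*r = 3 ∧ 2*r ≤ 6)) → (∀r_1. ((2*b ≤ -2 → 2*b < 4) ∧ ((¬(2*b ≤ -2)) → (((r_1 ≥ 3*b - 6 ∧ 2*b ≥ r_1 - 3) → r_1 < -6) ∧ ((¬(r_1 ≥ 3*b - 6 ∧ 2*b ≥ r_1 - 3)) → r_1 < 3))))))


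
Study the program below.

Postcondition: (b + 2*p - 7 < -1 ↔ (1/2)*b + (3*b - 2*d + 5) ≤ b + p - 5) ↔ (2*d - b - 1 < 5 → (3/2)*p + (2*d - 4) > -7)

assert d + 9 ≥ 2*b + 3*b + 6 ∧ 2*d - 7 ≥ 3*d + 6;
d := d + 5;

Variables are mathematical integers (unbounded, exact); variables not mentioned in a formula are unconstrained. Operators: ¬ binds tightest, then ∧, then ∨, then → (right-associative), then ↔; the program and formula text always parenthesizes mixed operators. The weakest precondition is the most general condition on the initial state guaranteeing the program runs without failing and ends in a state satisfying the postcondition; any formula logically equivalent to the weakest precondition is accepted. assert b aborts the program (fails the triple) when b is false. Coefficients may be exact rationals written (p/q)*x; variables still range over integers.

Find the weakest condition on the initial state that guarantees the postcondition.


Working backward. After the program, the postcondition (b + 2*p - 7 < -1 ↔ (1/2)*b + (3*b - 2*d + 5) ≤ b + p - 5) ↔ (2*d - b - 1 < 5 → (3/2)*p + (2*d - 4) > -7) must hold; in canonical form it is (b + 2*p < 6 ↔ (5/2)*b ≤ 2*d + p - 10) ↔ (2*d < b + 6 → 2*d + (3/2)*p > -3).
Before d := d + 5: (b + 2*p < 6 ↔ (5/2)*b ≤ 2*d + p) ↔ (2*d < b - 4 → 2*d + (3/2)*p > -13)
Before assert d + 9 ≥ 2*b + 3*b + 6 ∧ 2*d - 7 ≥ 3*d + 6: d ≥ 5*b - 3 ∧ d ≤ -13 ∧ ((b + 2*p < 6 ↔ (5/2)*b ≤ 2*d + p) ↔ (2*d < b - 4 → 2*d + (3/2)*p > -13))
Answer: WP = d ≥ 5*b - 3 ∧ d ≤ -13 ∧ ((b + 2*p < 6 ↔ (5/2)*b ≤ 2*d + p) ↔ (2*d < b - 4 → 2*d + (3/2)*p > -13))


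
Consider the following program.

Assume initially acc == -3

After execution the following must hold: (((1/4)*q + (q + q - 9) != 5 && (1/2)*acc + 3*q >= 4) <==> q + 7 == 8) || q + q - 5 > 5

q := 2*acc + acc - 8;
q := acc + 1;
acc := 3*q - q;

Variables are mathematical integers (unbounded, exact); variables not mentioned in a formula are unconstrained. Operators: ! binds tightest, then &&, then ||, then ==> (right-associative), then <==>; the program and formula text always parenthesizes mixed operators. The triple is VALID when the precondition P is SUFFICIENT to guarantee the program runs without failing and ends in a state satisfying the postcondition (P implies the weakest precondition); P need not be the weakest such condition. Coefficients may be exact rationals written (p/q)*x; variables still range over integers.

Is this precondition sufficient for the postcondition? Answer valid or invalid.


Working backward. After the program, the postcondition (((1/4)*q + (q + q - 9) != 5 && (1/2)*acc + 3*q >= 4) <==> q + 7 == 8) || q + q - 5 > 5 must hold; in canonical form it is (((9/4)*q != 14 && (1/2)*acc + 3*q >= 4) <==> q == 1) || 2*q > 10.
Before acc := 3*q - q: (((9/4)*q != 14 && 4*q >= 4) <==> q == 1) || 2*q > 10
Before q := acc + 1: (((9/4)*acc != 47/4 && 4*acc >= 0) <==> acc == 0) || 2*acc > 8
Before q := 2*acc + acc - 8: (((9/4)*acc != 47/4 && 4*acc >= 0) <==> acc == 0) || 2*acc > 8
The weakest precondition is (((9/4)*acc != 47/4 && 4*acc >= 0) <==> acc == 0) || 2*acc > 8.
Check whether acc == -3 implies it.
Every state satisfying the precondition satisfies the weakest precondition: the implication holds.
Answer: valid


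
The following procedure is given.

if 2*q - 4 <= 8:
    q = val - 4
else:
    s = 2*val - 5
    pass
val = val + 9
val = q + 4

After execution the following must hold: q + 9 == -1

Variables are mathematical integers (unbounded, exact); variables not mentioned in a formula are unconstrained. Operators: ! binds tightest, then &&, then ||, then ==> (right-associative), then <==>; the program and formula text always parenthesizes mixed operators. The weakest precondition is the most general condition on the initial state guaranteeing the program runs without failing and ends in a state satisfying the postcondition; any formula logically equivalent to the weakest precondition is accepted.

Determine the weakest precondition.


Working backward. After the program, the postcondition q + 9 == -1 must hold; in canonical form it is q == -10.
Before val := q + 4: q == -10
Before val := val + 9: q == -10
Then branch requires val == -6; else branch requires q == -10.
Before the if: (2*q <= 12 ==> val == -6) && ((!(2*q <= 12)) ==> q == -10)
Answer: WP = (2*q <= 12 ==> val == -6) && ((!(2*q <= 12)) ==> q == -10)


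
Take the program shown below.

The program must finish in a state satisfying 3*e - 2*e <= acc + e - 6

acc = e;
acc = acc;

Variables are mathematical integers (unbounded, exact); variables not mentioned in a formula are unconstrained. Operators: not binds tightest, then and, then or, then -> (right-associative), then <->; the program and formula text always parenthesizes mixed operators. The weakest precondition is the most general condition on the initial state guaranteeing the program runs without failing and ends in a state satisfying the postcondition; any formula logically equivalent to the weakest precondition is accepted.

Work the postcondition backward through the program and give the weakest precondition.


Working backward. After the program, the postcondition 3*e - 2*e <= acc + e - 6 must hold; in canonical form it is acc >= 6.
Before acc := acc: acc >= 6
Before acc := e: e >= 6
Answer: WP = e >= 6


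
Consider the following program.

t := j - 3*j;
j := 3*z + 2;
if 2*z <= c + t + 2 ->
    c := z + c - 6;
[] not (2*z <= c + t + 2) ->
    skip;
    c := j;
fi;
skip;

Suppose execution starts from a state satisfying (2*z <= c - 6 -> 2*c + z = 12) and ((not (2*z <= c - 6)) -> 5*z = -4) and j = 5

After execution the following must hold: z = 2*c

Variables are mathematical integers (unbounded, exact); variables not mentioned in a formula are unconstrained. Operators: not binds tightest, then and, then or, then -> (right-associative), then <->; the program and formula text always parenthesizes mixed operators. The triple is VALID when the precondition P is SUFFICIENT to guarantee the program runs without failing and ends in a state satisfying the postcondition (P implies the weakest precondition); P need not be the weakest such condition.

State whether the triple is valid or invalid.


Working backward. After the program, z = 2*c must hold.
Before skip: z = 2*c
Then branch requires 2*c + z = 12; else branch requires z = 2*j.
Before the if: (2*z <= c + t + 2 -> 2*c + z = 12) and ((not (2*z <= c + t + 2)) -> z = 2*j)
Before j := 3*z + 2: (2*z <= c + t + 2 -> 2*c + z = 12) and ((not (2*z <= c + t + 2)) -> 5*z = -4)
Before t := j - 3*j: (2*j + 2*z <= c + 2 -> 2*c + z = 12) and ((not (2*j + 2*z <= c + 2)) -> 5*z = -4)
The weakest precondition is (2*j + 2*z <= c + 2 -> 2*c + z = 12) and ((not (2*j + 2*z <= c + 2)) -> 5*z = -4).
Check whether (2*z <= c - 6 -> 2*c + z = 12) and ((not (2*z <= c - 6)) -> 5*z = -4) and j = 5 implies it.
Countermodel: at the initial state c = 6, j = 5, z = 0, the precondition holds but the weakest precondition fails.
Answer: invalid


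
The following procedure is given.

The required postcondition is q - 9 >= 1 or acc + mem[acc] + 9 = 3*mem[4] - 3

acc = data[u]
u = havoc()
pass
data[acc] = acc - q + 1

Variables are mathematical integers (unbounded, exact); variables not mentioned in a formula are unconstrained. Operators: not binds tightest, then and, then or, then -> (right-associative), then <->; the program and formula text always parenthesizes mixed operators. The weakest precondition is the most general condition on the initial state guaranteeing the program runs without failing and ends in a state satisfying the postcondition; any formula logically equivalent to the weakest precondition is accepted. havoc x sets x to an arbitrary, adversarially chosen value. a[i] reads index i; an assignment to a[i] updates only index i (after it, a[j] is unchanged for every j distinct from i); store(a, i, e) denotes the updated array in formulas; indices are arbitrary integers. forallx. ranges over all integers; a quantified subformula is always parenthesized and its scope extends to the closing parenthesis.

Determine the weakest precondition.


Working backward. After the program, the postcondition q - 9 >= 1 or acc + mem[acc] + 9 = 3*mem[4] - 3 must hold; in canonical form it is q >= 10 or mem[acc] + acc = 3*mem[4] - 12.
Before data[acc] := acc - q + 1: q >= 10 or mem[acc] + acc = 3*mem[4] - 12
Before skip: q >= 10 or mem[acc] + acc = 3*mem[4] - 12
Before havoc u: q >= 10 or mem[acc] + acc = 3*mem[4] - 12
Before acc := data[u]: q >= 10 or data[u] + mem[data[u]] = 3*mem[4] - 12
Answer: WP = q >= 10 or data[u] + mem[data[u]] = 3*mem[4] - 12


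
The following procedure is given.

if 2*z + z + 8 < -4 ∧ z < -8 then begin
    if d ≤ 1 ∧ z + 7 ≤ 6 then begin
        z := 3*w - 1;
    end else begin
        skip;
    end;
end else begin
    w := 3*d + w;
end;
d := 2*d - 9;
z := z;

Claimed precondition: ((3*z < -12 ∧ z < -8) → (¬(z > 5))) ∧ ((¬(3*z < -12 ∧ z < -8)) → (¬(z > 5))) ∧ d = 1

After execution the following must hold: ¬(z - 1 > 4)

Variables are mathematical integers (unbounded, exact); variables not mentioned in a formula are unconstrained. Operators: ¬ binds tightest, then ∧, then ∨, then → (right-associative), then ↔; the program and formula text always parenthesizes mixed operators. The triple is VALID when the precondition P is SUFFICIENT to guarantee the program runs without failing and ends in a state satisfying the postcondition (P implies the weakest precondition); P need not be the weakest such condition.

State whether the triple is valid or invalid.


Working backward. After the program, the postcondition ¬(z - 1 > 4) must hold; in canonical form it is ¬(z > 5).
Before z := z: ¬(z > 5)
Before d := 2*d - 9: ¬(z > 5)
Then branch requires ((d ≤ 1 ∧ z ≤ -1) → (¬(3*w > 6))) ∧ ((¬(d ≤ 1 ∧ z ≤ -1)) → (¬(z > 5))); else branch requires ¬(z > 5).
Before the if: ((3*z < -12 ∧ z < -8) → (((d ≤ 1 ∧ z ≤ -1) → (¬(3*w > 6))) ∧ ((¬(d ≤ 1 ∧ z ≤ -1)) → (¬(z > 5))))) ∧ ((¬(3*z < -12 ∧ z < -8)) → (¬(z > 5)))
The weakest precondition is ((3*z < -12 ∧ z < -8) → (((d ≤ 1 ∧ z ≤ -1) → (¬(3*w > 6))) ∧ ((¬(d ≤ 1 ∧ z ≤ -1)) → (¬(z > 5))))) ∧ ((¬(3*z < -12 ∧ z < -8)) → (¬(z > 5))).
Check whether ((3*z < -12 ∧ z < -8) → (¬(z > 5))) ∧ ((¬(3*z < -12 ∧ z < -8)) → (¬(z > 5))) ∧ d = 1 implies it.
Countermodel: at the initial state d = 1, w = 3, z = -9, the precondition holds but the weakest precondition fails.
Answer: invalid


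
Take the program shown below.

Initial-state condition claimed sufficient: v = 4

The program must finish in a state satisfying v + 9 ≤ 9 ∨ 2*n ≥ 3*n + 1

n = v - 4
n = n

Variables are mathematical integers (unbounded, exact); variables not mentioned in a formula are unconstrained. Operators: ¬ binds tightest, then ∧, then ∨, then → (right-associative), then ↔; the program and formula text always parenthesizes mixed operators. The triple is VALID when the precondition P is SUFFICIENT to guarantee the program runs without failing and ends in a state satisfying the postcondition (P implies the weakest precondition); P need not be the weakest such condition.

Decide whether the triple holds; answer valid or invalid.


Working backward. After the program, the postcondition v + 9 ≤ 9 ∨ 2*n ≥ 3*n + 1 must hold; in canonical form it is v ≤ 0 ∨ n ≤ -1.
Before n := n: v ≤ 0 ∨ n ≤ -1
Before n := v - 4: v ≤ 0 ∨ v ≤ 3
The weakest precondition is v ≤ 0 ∨ v ≤ 3.
Check whether v = 4 implies it.
Countermodel: at the initial state v = 4, the precondition holds but the weakest precondition fails.
Answer: invalid


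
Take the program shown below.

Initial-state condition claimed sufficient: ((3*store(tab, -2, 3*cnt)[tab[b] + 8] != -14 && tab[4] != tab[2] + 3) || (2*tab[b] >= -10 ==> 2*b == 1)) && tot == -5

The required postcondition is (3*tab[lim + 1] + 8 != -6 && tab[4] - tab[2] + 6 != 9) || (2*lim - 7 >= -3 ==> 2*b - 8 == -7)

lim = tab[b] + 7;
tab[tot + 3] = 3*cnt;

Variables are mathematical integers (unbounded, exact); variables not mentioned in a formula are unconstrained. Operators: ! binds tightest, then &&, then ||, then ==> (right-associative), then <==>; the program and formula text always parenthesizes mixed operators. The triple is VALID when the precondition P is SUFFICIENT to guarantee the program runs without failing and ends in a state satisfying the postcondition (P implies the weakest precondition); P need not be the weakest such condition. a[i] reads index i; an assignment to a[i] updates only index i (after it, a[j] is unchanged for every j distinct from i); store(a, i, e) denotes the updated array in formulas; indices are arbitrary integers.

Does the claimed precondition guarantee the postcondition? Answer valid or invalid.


Working backward. After the program, the postcondition (3*tab[lim + 1] + 8 != -6 && tab[4] - tab[2] + 6 != 9) || (2*lim - 7 >= -3 ==> 2*b - 8 == -7) must hold; in canonical form it is (3*tab[lim + 1] != -14 && tab[4] != tab[2] + 3) || (2*lim >= 4 ==> 2*b == 1).
Before tab[tot + 3] := 3*cnt: (3*store(tab, tot + 3, 3*cnt)[lim + 1] != -14 && store(tab, tot + 3, 3*cnt)[4] != store(tab, tot + 3, 3*cnt)[2] + 3) || (2*lim >= 4 ==> 2*b == 1)
Before lim := tab[b] + 7: (3*store(tab, tot + 3, 3*cnt)[tab[b] + 8] != -14 && store(tab, tot + 3, 3*cnt)[4] != store(tab, tot + 3, 3*cnt)[2] + 3) || (2*tab[b] >= -10 ==> 2*b == 1)
The weakest precondition is (3*store(tab, tot + 3, 3*cnt)[tab[b] + 8] != -14 && store(tab, tot + 3, 3*cnt)[4] != store(tab, tot + 3, 3*cnt)[2] + 3) || (2*tab[b] >= -10 ==> 2*b == 1).
Check whether ((3*store(tab, -2, 3*cnt)[tab[b] + 8] != -14 && tab[4] != tab[2] + 3) || (2*tab[b] >= -10 ==> 2*b == 1)) && tot == -5 implies it.
Every state satisfying the precondition satisfies the weakest precondition: the implication holds.
Answer: valid


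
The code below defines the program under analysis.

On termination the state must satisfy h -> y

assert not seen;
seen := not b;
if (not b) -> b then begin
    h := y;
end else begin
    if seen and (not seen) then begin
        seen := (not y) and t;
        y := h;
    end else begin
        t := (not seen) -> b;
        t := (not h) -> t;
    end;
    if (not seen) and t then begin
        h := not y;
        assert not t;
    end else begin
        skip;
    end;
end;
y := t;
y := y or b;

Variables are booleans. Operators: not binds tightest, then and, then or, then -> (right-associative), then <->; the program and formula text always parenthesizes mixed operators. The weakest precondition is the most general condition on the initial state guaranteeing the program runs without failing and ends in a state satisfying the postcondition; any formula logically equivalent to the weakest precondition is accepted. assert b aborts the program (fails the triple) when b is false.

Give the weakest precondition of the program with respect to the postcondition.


Working backward. After the program, h -> y must hold.
Before y := y or b: h -> (y or b)
Before y := t: h -> (t or b)
Then branch requires y -> (t or b); else branch requires (((not seen) and ((not h) -> ((not seen) -> b))) -> ((not ((not h) -> ((not seen) -> b))) and ((not y) -> (((not h) -> ((not seen) -> b)) or b)))) and ((not ((not seen) and ((not h) -> ((not seen) -> b)))) -> (h -> (((not h) -> ((not seen) -> b)) or b))).
Before the if: (((not b) -> b) -> (y -> (t or b))) and ((not ((not b) -> b)) -> ((((not seen) and ((not h) -> ((not seen) -> b))) -> ((not ((not h) -> ((not seen) -> b))) and ((not y) -> (((not h) -> ((not seen) -> b)) or b)))) and ((not ((not seen) and ((not h) -> ((not seen) -> b)))) -> (h -> (((not h) -> ((not seen) -> b)) or b)))))
Before seen := not b: (((not b) -> b) -> (y -> (t or b))) and ((not ((not b) -> b)) -> (not b))
Before assert not seen: (not seen) and (((not b) -> b) -> (y -> (t or b))) and ((not ((not b) -> b)) -> (not b))
Answer: WP = (not seen) and (((not b) -> b) -> (y -> (t or b))) and ((not ((not b) -> b)) -> (not b))


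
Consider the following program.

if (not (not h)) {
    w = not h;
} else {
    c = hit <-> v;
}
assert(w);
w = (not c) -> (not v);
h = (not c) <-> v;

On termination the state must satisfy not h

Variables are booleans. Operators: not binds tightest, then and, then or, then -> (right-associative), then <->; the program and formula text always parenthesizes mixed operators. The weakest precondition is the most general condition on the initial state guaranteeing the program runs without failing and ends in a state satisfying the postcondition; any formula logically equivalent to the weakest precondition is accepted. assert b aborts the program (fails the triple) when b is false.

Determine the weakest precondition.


Working backward. After the program, not h must hold.
Before h := (not c) <-> v: not ((not c) <-> v)
Before w := (not c) -> (not v): not ((not c) <-> v)
Before assert w: w and (not ((not c) <-> v))
Then branch requires (not h) and (not ((not c) <-> v)); else branch requires w and (not ((not (hit <-> v)) <-> v)).
Before the if: (h -> ((not h) and (not ((not c) <-> v)))) and ((not h) -> (w and (not ((not (hit <-> v)) <-> v))))
Answer: WP = (h -> ((not h) and (not ((not c) <-> v)))) and ((not h) -> (w and (not ((not (hit <-> v)) <-> v))))


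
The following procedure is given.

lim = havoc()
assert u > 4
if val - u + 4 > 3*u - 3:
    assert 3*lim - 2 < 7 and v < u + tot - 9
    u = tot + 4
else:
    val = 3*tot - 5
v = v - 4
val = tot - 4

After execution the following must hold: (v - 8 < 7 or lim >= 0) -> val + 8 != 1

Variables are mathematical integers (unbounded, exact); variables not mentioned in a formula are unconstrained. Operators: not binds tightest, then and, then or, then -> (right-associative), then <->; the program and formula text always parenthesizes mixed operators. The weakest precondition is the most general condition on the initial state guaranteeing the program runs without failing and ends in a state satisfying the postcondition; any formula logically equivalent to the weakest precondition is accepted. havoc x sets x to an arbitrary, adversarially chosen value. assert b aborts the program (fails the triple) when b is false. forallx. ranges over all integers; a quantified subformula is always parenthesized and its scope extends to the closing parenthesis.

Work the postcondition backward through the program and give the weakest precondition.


Working backward. After the program, the postcondition (v - 8 < 7 or lim >= 0) -> val + 8 != 1 must hold; in canonical form it is (v < 15 or lim >= 0) -> val != -7.
Before val := tot - 4: (v < 15 or lim >= 0) -> tot != -3
Before v := v - 4: (v < 19 or lim >= 0) -> tot != -3
Then branch requires 3*lim < 9 and v < tot + u - 9 and ((v < 19 or lim >= 0) -> tot != -3); else branch requires (v < 19 or lim >= 0) -> tot != -3.
Before the if: (val > 4*u - 7 -> (3*lim < 9 and v < tot + u - 9 and ((v < 19 or lim >= 0) -> tot != -3))) and ((not (val > 4*u - 7)) -> ((v < 19 or lim >= 0) -> tot != -3))
Before assert u > 4: u > 4 and (val > 4*u - 7 -> (3*lim < 9 and v < tot + u - 9 and ((v < 19 or lim >= 0) -> tot != -3))) and ((not (val > 4*u - 7)) -> ((v < 19 or lim >= 0) -> tot != -3))
Before havoc lim: forall lim_1. (u > 4 and (val > 4*u - 7 -> (3*lim_1 < 9 and v < tot + u - 9 and ((v < 19 or lim_1 >= 0) -> tot != -3))) and ((not (val > 4*u - 7)) -> ((v < 19 or lim_1 >= 0) -> tot != -3)))
Answer: WP = forall lim_1. (u > 4 and (val > 4*u - 7 -> (3*lim_1 < 9 and v < tot + u - 9 and ((v < 19 or lim_1 >= 0) -> tot != -3))) and ((not (val > 4*u - 7)) -> ((v < 19 or lim_1 >= 0) -> tot != -3)))


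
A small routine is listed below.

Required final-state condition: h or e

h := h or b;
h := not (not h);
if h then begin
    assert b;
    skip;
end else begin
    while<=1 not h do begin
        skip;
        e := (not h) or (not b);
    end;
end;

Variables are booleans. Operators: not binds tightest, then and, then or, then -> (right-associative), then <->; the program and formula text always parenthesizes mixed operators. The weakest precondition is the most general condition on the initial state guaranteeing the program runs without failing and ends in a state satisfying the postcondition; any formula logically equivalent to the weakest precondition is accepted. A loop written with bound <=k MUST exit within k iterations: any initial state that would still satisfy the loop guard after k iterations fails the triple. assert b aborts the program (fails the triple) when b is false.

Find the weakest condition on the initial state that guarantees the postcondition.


Working backward. After the program, h or e must hold.
Then branch requires b and (h or e); else branch requires ((not h) -> h) and (h -> (h or e)).
Before the if: (h -> (b and (h or e))) and ((not h) -> (((not h) -> h) and (h -> (h or e))))
Before h := not (not h): (h -> (b and (h or e))) and ((not h) -> (((not h) -> h) and (h -> (h or e))))
Before h := h or b: ((h or b) -> (b and (h or b or e))) and ((not (h or b)) -> (((not (h or b)) -> (h or b)) and ((h or b) -> (h or b or e))))
Answer: WP = ((h or b) -> (b and (h or b or e))) and ((not (h or b)) -> (((not (h or b)) -> (h or b)) and ((h or b) -> (h or b or e))))
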